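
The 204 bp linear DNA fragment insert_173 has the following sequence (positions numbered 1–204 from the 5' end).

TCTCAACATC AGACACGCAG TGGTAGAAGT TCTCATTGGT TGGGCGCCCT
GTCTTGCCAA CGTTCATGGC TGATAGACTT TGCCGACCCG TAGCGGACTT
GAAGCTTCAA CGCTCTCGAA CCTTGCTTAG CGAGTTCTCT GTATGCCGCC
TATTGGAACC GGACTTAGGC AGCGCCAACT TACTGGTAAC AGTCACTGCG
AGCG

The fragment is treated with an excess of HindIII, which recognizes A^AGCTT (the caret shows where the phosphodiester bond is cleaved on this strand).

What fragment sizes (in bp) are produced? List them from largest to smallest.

The HindIII site (AAGCTT) starts at position 102.
HindIII cuts after the first base of each site, so after position 102.
Linear molecule, 1 cut → 2 fragments:
  1–102 → 102 bp
  103–204 → 102 bp
Sorted largest to smallest: 102, 102 bp.

102, 102 bp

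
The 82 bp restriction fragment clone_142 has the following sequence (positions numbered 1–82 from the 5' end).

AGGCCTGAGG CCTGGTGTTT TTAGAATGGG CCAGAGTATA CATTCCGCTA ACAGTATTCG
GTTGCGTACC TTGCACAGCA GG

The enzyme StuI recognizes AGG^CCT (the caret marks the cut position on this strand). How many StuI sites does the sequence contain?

2

AGGCCT occurs starting at positions 1, 8.
StuI cuts at 2 sites.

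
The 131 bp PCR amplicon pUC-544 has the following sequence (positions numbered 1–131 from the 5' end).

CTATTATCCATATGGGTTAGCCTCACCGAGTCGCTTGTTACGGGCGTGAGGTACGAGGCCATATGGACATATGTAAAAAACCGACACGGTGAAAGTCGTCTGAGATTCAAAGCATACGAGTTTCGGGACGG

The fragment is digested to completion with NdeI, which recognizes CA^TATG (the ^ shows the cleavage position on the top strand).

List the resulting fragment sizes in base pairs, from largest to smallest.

62, 51, 10, 8 bp

NdeI sites (CATATG) start at positions 9, 60, 68.
NdeI cuts after base 2 of each site, so after positions 10, 61, 69.
Linear molecule, 3 cuts → 4 fragments:
  1–10 → 10 bp
  11–61 → 51 bp
  62–69 → 8 bp
  70–131 → 62 bp
Sorted largest to smallest: 62, 51, 10, 8 bp.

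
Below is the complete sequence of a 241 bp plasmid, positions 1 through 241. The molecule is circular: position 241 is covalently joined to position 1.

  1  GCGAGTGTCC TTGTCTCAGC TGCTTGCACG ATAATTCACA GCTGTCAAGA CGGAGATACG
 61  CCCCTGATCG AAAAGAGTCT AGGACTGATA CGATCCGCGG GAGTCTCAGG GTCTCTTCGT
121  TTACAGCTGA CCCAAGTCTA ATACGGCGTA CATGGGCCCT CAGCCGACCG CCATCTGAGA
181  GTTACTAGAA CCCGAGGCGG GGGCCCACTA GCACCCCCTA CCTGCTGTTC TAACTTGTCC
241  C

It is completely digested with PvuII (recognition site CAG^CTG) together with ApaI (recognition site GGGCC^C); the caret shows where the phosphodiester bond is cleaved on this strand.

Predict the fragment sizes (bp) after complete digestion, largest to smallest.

85, 55, 47, 32, 22 bp

PvuII sites (CAGCTG) start at positions 17, 39, 124.
PvuII cuts after base 3 of each site, so after positions 19, 41, 126.
ApaI sites (GGGCCC) start at positions 154, 201.
ApaI cuts after base 5 of each site (before the last base), so after positions 158, 205.
Combined cut positions: 19, 41, 126, 158, 205.
Circular molecule, 5 cuts → 5 fragments:
  20–41 → 22 bp
  42–126 → 85 bp
  127–158 → 32 bp
  159–205 → 47 bp
  206–241 then 1–19 → 36 + 19 = 55 bp
Sorted largest to smallest: 85, 55, 47, 32, 22 bp.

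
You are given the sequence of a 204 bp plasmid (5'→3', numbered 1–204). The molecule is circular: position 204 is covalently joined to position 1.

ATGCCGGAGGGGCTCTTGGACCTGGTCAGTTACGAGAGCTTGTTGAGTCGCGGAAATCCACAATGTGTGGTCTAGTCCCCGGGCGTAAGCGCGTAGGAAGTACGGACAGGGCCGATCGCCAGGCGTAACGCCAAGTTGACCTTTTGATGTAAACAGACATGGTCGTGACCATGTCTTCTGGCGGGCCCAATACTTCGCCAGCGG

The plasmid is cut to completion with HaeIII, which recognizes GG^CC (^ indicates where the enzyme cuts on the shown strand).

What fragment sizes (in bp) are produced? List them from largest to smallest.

HaeIII sites (GGCC) start at positions 110, 184.
HaeIII cuts after base 2 of each site, so after positions 111, 185.
Circular molecule, 2 cuts → 2 fragments:
  112–185 → 74 bp
  186–204 then 1–111 → 19 + 111 = 130 bp
Sorted largest to smallest: 130, 74 bp.

130, 74 bp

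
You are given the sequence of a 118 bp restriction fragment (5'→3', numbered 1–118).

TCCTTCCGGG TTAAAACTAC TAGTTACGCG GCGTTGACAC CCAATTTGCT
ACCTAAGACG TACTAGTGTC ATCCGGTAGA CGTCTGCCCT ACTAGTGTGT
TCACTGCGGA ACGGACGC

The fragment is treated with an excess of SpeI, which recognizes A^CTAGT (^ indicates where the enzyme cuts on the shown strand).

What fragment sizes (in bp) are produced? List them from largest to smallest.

43, 29, 27, 19 bp

SpeI sites (ACTAGT) start at positions 19, 62, 91.
SpeI cuts after the first base of each site, so after positions 19, 62, 91.
Linear molecule, 3 cuts → 4 fragments:
  1–19 → 19 bp
  20–62 → 43 bp
  63–91 → 29 bp
  92–118 → 27 bp
Sorted largest to smallest: 43, 29, 27, 19 bp.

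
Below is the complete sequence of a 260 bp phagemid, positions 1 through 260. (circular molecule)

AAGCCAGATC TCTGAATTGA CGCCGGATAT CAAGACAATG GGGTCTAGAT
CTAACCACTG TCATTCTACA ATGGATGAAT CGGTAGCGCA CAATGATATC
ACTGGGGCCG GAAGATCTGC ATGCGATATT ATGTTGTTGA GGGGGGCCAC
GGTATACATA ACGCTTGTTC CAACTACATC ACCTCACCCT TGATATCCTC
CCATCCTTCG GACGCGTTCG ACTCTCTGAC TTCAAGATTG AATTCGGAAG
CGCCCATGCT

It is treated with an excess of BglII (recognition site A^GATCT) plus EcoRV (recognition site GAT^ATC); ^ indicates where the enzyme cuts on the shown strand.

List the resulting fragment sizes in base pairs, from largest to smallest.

BglII sites (AGATCT) start at positions 6, 47, 113.
BglII cuts after the first base of each site, so after positions 6, 47, 113.
EcoRV sites (GATATC) start at positions 26, 95, 192.
EcoRV cuts after base 3 of each site, so after positions 28, 97, 194.
Combined cut positions: 6, 28, 47, 97, 113, 194.
Circular molecule, 6 cuts → 6 fragments:
  7–28 → 22 bp
  29–47 → 19 bp
  48–97 → 50 bp
  98–113 → 16 bp
  114–194 → 81 bp
  195–260 then 1–6 → 66 + 6 = 72 bp
Sorted largest to smallest: 81, 72, 50, 22, 19, 16 bp.

81, 72, 50, 22, 19, 16 bp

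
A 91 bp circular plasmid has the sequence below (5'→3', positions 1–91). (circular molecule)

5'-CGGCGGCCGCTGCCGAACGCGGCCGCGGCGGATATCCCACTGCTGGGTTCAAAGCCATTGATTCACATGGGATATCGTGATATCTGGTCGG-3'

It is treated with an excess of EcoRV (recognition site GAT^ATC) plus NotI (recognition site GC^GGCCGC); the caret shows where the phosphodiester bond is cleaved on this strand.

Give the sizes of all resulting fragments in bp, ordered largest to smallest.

EcoRV sites (GATATC) start at positions 31, 71, 79.
EcoRV cuts after base 3 of each site, so after positions 33, 73, 81.
NotI sites (GCGGCCGC) start at positions 3, 19.
NotI cuts after base 2 of each site, so after positions 4, 20.
Combined cut positions: 4, 20, 33, 73, 81.
Circular molecule, 5 cuts → 5 fragments:
  5–20 → 16 bp
  21–33 → 13 bp
  34–73 → 40 bp
  74–81 → 8 bp
  82–91 then 1–4 → 10 + 4 = 14 bp
Sorted largest to smallest: 40, 16, 14, 13, 8 bp.

40, 16, 14, 13, 8 bp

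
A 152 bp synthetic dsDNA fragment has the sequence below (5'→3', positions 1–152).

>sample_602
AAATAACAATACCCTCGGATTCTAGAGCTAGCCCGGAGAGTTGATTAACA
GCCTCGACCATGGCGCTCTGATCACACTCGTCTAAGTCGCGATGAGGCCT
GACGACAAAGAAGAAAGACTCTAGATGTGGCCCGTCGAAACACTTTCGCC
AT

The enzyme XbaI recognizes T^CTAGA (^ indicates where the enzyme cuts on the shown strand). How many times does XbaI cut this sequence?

TCTAGA occurs starting at positions 21, 120.
XbaI cuts at 2 sites.

2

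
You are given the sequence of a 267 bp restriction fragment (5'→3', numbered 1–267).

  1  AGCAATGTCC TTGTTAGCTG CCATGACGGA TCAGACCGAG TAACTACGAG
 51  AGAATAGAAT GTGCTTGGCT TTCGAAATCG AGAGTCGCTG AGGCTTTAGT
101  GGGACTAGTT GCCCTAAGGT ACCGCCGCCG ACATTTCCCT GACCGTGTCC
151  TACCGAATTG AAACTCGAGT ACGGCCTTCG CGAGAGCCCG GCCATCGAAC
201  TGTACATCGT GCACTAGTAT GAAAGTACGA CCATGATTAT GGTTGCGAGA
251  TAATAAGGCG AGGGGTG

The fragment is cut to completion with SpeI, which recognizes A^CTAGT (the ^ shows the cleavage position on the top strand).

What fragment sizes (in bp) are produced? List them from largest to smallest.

SpeI sites (ACTAGT) start at positions 104, 213.
SpeI cuts after the first base of each site, so after positions 104, 213.
Linear molecule, 2 cuts → 3 fragments:
  1–104 → 104 bp
  105–213 → 109 bp
  214–267 → 54 bp
Sorted largest to smallest: 109, 104, 54 bp.

109, 104, 54 bp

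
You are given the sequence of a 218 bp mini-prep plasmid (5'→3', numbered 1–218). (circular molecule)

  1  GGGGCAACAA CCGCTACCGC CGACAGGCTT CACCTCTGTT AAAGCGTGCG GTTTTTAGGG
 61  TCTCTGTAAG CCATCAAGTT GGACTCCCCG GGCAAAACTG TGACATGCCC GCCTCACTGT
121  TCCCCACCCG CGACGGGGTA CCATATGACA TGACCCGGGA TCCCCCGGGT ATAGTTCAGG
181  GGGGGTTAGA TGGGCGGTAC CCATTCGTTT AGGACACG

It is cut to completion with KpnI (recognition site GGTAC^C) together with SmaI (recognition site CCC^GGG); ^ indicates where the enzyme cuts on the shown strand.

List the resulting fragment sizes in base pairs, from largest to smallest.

KpnI sites (GGTACC) start at positions 137, 196.
KpnI cuts after base 5 of each site (before the last base), so after positions 141, 200.
SmaI sites (CCCGGG) start at positions 87, 154, 164.
SmaI cuts after base 3 of each site, so after positions 89, 156, 166.
Combined cut positions: 89, 141, 156, 166, 200.
Circular molecule, 5 cuts → 5 fragments:
  90–141 → 52 bp
  142–156 → 15 bp
  157–166 → 10 bp
  167–200 → 34 bp
  201–218 then 1–89 → 18 + 89 = 107 bp
Sorted largest to smallest: 107, 52, 34, 15, 10 bp.

107, 52, 34, 15, 10 bp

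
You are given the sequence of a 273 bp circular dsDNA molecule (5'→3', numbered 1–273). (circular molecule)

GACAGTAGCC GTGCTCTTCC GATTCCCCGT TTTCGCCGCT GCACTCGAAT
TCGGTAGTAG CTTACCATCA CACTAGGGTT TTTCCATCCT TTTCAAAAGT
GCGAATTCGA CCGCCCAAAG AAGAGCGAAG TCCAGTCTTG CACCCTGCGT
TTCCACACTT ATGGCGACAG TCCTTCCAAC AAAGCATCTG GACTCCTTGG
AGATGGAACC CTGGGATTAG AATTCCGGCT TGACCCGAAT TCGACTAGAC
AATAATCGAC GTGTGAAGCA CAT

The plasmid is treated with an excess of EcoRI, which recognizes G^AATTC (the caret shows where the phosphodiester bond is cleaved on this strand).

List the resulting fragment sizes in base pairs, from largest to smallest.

117, 83, 56, 17 bp

EcoRI sites (GAATTC) start at positions 47, 103, 220, 237.
EcoRI cuts after the first base of each site, so after positions 47, 103, 220, 237.
Circular molecule, 4 cuts → 4 fragments:
  48–103 → 56 bp
  104–220 → 117 bp
  221–237 → 17 bp
  238–273 then 1–47 → 36 + 47 = 83 bp
Sorted largest to smallest: 117, 83, 56, 17 bp.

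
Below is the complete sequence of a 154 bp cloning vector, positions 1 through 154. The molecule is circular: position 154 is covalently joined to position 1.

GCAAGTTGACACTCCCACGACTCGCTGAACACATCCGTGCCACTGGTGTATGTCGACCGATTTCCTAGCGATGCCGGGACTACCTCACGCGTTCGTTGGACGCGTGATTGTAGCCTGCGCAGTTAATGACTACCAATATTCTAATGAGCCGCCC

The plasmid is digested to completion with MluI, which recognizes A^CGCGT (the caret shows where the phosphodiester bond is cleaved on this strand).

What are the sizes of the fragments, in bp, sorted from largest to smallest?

MluI sites (ACGCGT) start at positions 87, 100.
MluI cuts after the first base of each site, so after positions 87, 100.
Circular molecule, 2 cuts → 2 fragments:
  88–100 → 13 bp
  101–154 then 1–87 → 54 + 87 = 141 bp
Sorted largest to smallest: 141, 13 bp.

141, 13 bp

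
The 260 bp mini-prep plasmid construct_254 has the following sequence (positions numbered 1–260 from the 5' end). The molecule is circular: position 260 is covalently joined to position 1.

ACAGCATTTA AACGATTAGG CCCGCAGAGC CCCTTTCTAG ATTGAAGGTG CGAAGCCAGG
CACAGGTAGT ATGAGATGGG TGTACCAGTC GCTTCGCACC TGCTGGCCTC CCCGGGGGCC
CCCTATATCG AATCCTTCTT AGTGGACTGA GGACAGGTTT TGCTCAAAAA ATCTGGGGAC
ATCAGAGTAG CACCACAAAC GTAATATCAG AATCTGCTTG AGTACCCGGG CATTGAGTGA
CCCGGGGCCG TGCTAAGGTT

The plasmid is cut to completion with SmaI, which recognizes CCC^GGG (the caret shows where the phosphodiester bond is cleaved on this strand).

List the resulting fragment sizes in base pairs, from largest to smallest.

130, 114, 16 bp

SmaI sites (CCCGGG) start at positions 111, 225, 241.
SmaI cuts after base 3 of each site, so after positions 113, 227, 243.
Circular molecule, 3 cuts → 3 fragments:
  114–227 → 114 bp
  228–243 → 16 bp
  244–260 then 1–113 → 17 + 113 = 130 bp
Sorted largest to smallest: 130, 114, 16 bp.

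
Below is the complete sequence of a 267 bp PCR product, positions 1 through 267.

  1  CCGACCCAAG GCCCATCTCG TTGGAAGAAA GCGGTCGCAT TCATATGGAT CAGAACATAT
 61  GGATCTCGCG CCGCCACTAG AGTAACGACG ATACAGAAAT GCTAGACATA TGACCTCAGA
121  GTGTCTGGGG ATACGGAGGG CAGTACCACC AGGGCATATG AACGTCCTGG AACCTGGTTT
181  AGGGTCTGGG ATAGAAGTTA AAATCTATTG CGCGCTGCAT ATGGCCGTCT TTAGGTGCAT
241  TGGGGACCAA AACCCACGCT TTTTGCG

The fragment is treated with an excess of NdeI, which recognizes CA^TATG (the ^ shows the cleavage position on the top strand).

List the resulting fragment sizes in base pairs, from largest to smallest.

NdeI sites (CATATG) start at positions 42, 56, 107, 155, 218.
NdeI cuts after base 2 of each site, so after positions 43, 57, 108, 156, 219.
Linear molecule, 5 cuts → 6 fragments:
  1–43 → 43 bp
  44–57 → 14 bp
  58–108 → 51 bp
  109–156 → 48 bp
  157–219 → 63 bp
  220–267 → 48 bp
Sorted largest to smallest: 63, 51, 48, 48, 43, 14 bp.

63, 51, 48, 48, 43, 14 bp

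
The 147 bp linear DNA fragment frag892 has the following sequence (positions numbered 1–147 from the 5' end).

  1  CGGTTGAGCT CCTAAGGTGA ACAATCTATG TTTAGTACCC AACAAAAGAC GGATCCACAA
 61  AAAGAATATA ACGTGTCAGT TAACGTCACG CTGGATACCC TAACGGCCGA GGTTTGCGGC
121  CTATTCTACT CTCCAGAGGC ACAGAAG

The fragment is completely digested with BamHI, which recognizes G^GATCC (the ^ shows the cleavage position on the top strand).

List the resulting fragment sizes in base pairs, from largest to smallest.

96, 51 bp

The BamHI site (GGATCC) starts at position 51.
BamHI cuts after the first base of each site, so after position 51.
Linear molecule, 1 cut → 2 fragments:
  1–51 → 51 bp
  52–147 → 96 bp
Sorted largest to smallest: 96, 51 bp.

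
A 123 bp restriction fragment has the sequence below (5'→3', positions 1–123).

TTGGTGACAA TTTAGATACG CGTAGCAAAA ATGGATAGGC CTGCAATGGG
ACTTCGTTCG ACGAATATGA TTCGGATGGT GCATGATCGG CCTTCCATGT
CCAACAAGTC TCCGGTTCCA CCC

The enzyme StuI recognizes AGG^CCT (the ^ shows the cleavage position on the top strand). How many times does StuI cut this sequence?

1

AGGCCT occurs starting at position 37.
StuI cuts at 1 site.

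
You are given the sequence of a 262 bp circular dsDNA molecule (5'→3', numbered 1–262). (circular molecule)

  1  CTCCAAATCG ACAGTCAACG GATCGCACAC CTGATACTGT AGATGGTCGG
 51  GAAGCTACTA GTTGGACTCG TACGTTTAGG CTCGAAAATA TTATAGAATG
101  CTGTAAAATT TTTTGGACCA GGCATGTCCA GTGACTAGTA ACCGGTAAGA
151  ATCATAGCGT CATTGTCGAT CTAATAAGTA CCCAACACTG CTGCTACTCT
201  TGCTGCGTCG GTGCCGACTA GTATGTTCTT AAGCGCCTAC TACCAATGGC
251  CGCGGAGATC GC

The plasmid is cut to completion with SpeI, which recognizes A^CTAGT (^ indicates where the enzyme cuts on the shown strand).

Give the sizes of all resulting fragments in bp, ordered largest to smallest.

SpeI sites (ACTAGT) start at positions 57, 134, 217.
SpeI cuts after the first base of each site, so after positions 57, 134, 217.
Circular molecule, 3 cuts → 3 fragments:
  58–134 → 77 bp
  135–217 → 83 bp
  218–262 then 1–57 → 45 + 57 = 102 bp
Sorted largest to smallest: 102, 83, 77 bp.

102, 83, 77 bp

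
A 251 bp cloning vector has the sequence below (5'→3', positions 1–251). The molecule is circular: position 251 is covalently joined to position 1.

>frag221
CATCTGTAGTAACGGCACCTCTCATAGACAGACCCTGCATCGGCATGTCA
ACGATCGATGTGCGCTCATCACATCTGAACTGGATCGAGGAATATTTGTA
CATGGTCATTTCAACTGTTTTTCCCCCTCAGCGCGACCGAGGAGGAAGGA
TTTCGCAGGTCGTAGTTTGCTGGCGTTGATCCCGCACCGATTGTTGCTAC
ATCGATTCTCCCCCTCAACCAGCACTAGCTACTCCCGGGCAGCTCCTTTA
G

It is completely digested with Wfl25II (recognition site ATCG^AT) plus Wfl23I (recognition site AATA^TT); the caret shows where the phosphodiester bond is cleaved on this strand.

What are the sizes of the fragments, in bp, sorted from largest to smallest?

110, 104, 37 bp

Wfl25II sites (ATCGAT) start at positions 54, 201.
Wfl25II cuts after base 4 of each site, so after positions 57, 204.
The Wfl23I site (AATATT) starts at position 91.
Wfl23I cuts after base 4 of each site, so after position 94.
Combined cut positions: 57, 94, 204.
Circular molecule, 3 cuts → 3 fragments:
  58–94 → 37 bp
  95–204 → 110 bp
  205–251 then 1–57 → 47 + 57 = 104 bp
Sorted largest to smallest: 110, 104, 37 bp.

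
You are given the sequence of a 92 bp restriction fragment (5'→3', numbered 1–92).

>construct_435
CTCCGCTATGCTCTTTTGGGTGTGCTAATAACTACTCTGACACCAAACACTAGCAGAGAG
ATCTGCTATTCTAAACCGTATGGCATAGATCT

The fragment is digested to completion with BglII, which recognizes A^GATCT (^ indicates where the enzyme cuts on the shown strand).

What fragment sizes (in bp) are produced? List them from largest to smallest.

59, 28, 5 bp

BglII sites (AGATCT) start at positions 59, 87.
BglII cuts after the first base of each site, so after positions 59, 87.
Linear molecule, 2 cuts → 3 fragments:
  1–59 → 59 bp
  60–87 → 28 bp
  88–92 → 5 bp
Sorted largest to smallest: 59, 28, 5 bp.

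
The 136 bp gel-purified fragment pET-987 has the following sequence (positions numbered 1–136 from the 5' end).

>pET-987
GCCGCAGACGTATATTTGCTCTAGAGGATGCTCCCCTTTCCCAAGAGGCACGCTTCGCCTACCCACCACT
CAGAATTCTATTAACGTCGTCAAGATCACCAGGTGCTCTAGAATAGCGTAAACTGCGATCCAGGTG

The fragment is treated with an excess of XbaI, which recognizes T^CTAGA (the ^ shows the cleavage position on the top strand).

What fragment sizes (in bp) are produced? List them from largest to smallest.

87, 29, 20 bp

XbaI sites (TCTAGA) start at positions 20, 107.
XbaI cuts after the first base of each site, so after positions 20, 107.
Linear molecule, 2 cuts → 3 fragments:
  1–20 → 20 bp
  21–107 → 87 bp
  108–136 → 29 bp
Sorted largest to smallest: 87, 29, 20 bp.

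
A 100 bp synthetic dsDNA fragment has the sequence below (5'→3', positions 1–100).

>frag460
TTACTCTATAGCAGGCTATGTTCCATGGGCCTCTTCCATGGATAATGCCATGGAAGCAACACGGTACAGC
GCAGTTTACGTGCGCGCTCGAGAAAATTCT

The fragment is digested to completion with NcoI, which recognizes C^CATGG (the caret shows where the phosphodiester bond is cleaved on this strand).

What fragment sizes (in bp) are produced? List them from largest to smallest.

NcoI sites (CCATGG) start at positions 23, 36, 48.
NcoI cuts after the first base of each site, so after positions 23, 36, 48.
Linear molecule, 3 cuts → 4 fragments:
  1–23 → 23 bp
  24–36 → 13 bp
  37–48 → 12 bp
  49–100 → 52 bp
Sorted largest to smallest: 52, 23, 13, 12 bp.

52, 23, 13, 12 bp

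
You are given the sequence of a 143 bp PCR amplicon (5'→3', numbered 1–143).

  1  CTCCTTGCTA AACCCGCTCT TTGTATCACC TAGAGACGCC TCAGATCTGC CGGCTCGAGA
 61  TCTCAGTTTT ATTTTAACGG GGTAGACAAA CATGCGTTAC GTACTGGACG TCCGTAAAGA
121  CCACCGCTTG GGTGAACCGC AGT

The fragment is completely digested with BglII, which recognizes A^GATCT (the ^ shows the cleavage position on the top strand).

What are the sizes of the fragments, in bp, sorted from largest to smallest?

BglII sites (AGATCT) start at positions 43, 58.
BglII cuts after the first base of each site, so after positions 43, 58.
Linear molecule, 2 cuts → 3 fragments:
  1–43 → 43 bp
  44–58 → 15 bp
  59–143 → 85 bp
Sorted largest to smallest: 85, 43, 15 bp.

85, 43, 15 bp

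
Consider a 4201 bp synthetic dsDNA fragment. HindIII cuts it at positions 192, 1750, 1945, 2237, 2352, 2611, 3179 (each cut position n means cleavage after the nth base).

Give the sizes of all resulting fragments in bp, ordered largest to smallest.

Linear molecule, 7 cuts → 8 fragments:
  192 − 0 = 192 bp
  1750 − 192 = 1558 bp
  1945 − 1750 = 195 bp
  2237 − 1945 = 292 bp
  2352 − 2237 = 115 bp
  2611 − 2352 = 259 bp
  3179 − 2611 = 568 bp
  4201 − 3179 = 1022 bp
Sorted largest to smallest: 1558, 1022, 568, 292, 259, 195, 192, 115 bp.

1558, 1022, 568, 292, 259, 195, 192, 115 bp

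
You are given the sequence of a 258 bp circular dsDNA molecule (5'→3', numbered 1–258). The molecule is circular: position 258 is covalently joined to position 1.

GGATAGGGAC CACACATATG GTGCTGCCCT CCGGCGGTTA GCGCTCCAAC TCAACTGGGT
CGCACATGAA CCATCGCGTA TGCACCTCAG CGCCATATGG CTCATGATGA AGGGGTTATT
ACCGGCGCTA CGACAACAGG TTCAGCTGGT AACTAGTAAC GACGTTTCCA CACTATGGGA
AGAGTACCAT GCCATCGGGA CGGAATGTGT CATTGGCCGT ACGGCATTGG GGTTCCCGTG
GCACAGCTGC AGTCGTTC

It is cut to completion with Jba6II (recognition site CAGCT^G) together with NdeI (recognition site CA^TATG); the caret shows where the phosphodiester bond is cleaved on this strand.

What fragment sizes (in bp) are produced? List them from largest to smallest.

101, 79, 52, 26 bp

Jba6II sites (CAGCTG) start at positions 143, 244.
Jba6II cuts after base 5 of each site (before the last base), so after positions 147, 248.
NdeI sites (CATATG) start at positions 15, 94.
NdeI cuts after base 2 of each site, so after positions 16, 95.
Combined cut positions: 16, 95, 147, 248.
Circular molecule, 4 cuts → 4 fragments:
  17–95 → 79 bp
  96–147 → 52 bp
  148–248 → 101 bp
  249–258 then 1–16 → 10 + 16 = 26 bp
Sorted largest to smallest: 101, 79, 52, 26 bp.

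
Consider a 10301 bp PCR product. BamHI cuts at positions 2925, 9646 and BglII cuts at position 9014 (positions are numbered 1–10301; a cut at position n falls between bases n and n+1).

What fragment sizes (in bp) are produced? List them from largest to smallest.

Combined cut positions (sorted): 2925, 9014, 9646.
Linear molecule, 3 cuts → 4 fragments:
  2925 − 0 = 2925 bp
  9014 − 2925 = 6089 bp
  9646 − 9014 = 632 bp
  10301 − 9646 = 655 bp
Sorted largest to smallest: 6089, 2925, 655, 632 bp.

6089, 2925, 655, 632 bp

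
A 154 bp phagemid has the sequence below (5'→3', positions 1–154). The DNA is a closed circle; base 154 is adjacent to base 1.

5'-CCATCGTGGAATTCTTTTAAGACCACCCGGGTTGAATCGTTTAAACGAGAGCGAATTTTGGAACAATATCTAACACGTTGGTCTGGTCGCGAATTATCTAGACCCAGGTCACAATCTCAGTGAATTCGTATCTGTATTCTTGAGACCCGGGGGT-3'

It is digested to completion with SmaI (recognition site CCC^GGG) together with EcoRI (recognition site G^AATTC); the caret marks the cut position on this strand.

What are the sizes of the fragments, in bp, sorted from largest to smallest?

94, 26, 19, 15 bp

SmaI sites (CCCGGG) start at positions 26, 146.
SmaI cuts after base 3 of each site, so after positions 28, 148.
EcoRI sites (GAATTC) start at positions 9, 122.
EcoRI cuts after the first base of each site, so after positions 9, 122.
Combined cut positions: 9, 28, 122, 148.
Circular molecule, 4 cuts → 4 fragments:
  10–28 → 19 bp
  29–122 → 94 bp
  123–148 → 26 bp
  149–154 then 1–9 → 6 + 9 = 15 bp
Sorted largest to smallest: 94, 26, 19, 15 bp.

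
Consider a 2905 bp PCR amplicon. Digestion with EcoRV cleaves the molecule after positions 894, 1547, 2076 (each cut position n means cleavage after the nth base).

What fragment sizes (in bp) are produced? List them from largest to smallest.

894, 829, 653, 529 bp

Linear molecule, 3 cuts → 4 fragments:
  894 − 0 = 894 bp
  1547 − 894 = 653 bp
  2076 − 1547 = 529 bp
  2905 − 2076 = 829 bp
Sorted largest to smallest: 894, 829, 653, 529 bp.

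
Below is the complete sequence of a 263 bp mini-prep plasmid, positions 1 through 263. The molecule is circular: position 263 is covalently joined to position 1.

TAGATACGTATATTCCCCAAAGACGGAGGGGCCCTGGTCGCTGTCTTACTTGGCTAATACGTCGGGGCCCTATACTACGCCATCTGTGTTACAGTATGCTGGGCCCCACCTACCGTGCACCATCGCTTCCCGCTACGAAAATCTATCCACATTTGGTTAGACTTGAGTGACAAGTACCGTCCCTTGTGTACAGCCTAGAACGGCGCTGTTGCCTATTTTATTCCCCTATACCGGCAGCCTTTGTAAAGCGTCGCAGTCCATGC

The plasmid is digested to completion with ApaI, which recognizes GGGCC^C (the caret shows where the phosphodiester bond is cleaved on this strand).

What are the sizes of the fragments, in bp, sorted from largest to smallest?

ApaI sites (GGGCCC) start at positions 29, 65, 101.
ApaI cuts after base 5 of each site (before the last base), so after positions 33, 69, 105.
Circular molecule, 3 cuts → 3 fragments:
  34–69 → 36 bp
  70–105 → 36 bp
  106–263 then 1–33 → 158 + 33 = 191 bp
Sorted largest to smallest: 191, 36, 36 bp.

191, 36, 36 bp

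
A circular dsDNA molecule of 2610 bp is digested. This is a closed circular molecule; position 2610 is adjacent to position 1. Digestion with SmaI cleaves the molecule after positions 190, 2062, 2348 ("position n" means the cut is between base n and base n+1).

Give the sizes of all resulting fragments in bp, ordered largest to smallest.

1872, 452, 286 bp

Circular molecule, 3 cuts → 3 fragments:
  2062 − 190 = 1872 bp
  2348 − 2062 = 286 bp
  wrap: 2610 − 2348 + 190 = 452 bp
Sorted largest to smallest: 1872, 452, 286 bp.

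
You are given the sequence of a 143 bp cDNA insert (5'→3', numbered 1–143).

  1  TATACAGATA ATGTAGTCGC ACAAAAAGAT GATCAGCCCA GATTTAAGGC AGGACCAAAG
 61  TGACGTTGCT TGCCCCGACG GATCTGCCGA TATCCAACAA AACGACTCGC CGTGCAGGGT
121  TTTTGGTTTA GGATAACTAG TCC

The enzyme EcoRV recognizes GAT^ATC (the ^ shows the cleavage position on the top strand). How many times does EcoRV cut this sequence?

1

GATATC occurs starting at position 89.
EcoRV cuts at 1 site.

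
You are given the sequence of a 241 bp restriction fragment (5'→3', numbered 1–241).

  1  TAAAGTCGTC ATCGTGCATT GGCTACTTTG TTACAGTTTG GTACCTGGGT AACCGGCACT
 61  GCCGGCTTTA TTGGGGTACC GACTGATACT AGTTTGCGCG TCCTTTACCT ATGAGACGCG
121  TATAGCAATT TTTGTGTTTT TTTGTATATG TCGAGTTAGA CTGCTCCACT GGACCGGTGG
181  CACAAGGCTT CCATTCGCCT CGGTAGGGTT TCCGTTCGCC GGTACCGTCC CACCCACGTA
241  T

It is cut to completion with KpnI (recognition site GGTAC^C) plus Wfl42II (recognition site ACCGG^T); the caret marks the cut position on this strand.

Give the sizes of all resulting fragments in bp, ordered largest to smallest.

98, 48, 44, 35, 16 bp

KpnI sites (GGTACC) start at positions 40, 75, 221.
KpnI cuts after base 5 of each site (before the last base), so after positions 44, 79, 225.
The Wfl42II site (ACCGGT) starts at position 173.
Wfl42II cuts after base 5 of each site (before the last base), so after position 177.
Combined cut positions: 44, 79, 177, 225.
Linear molecule, 4 cuts → 5 fragments:
  1–44 → 44 bp
  45–79 → 35 bp
  80–177 → 98 bp
  178–225 → 48 bp
  226–241 → 16 bp
Sorted largest to smallest: 98, 48, 44, 35, 16 bp.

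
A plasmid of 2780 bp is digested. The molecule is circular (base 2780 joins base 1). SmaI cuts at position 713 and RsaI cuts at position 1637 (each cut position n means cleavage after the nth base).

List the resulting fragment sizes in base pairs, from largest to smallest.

Combined cut positions (sorted): 713, 1637.
Circular molecule, 2 cuts → 2 fragments:
  1637 − 713 = 924 bp
  wrap: 2780 − 1637 + 713 = 1856 bp
Sorted largest to smallest: 1856, 924 bp.

1856, 924 bp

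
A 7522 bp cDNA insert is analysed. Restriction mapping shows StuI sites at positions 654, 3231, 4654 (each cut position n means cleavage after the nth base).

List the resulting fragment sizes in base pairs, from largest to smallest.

2868, 2577, 1423, 654 bp

Linear molecule, 3 cuts → 4 fragments:
  654 − 0 = 654 bp
  3231 − 654 = 2577 bp
  4654 − 3231 = 1423 bp
  7522 − 4654 = 2868 bp
Sorted largest to smallest: 2868, 2577, 1423, 654 bp.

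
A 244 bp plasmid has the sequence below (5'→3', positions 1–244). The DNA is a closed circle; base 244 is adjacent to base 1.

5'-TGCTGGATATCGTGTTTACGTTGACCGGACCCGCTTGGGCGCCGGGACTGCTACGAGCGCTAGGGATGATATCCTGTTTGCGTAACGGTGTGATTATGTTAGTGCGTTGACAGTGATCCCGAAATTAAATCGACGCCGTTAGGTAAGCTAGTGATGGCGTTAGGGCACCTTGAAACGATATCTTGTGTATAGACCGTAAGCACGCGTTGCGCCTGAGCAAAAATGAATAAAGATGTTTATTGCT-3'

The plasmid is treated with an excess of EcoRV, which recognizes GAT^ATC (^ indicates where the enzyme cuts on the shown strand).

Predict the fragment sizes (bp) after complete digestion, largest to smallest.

EcoRV sites (GATATC) start at positions 6, 68, 177.
EcoRV cuts after base 3 of each site, so after positions 8, 70, 179.
Circular molecule, 3 cuts → 3 fragments:
  9–70 → 62 bp
  71–179 → 109 bp
  180–244 then 1–8 → 65 + 8 = 73 bp
Sorted largest to smallest: 109, 73, 62 bp.

109, 73, 62 bp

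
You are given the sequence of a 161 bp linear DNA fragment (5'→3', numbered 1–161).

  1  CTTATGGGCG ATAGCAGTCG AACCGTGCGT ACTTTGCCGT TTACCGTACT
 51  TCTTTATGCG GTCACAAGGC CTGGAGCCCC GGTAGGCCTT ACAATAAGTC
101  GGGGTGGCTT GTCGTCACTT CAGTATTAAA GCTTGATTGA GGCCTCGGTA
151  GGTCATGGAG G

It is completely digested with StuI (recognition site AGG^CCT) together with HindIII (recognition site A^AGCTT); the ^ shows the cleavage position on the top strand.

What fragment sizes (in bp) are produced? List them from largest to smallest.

69, 43, 19, 17, 13 bp

StuI sites (AGGCCT) start at positions 67, 84, 140.
StuI cuts after base 3 of each site, so after positions 69, 86, 142.
The HindIII site (AAGCTT) starts at position 129.
HindIII cuts after the first base of each site, so after position 129.
Combined cut positions: 69, 86, 129, 142.
Linear molecule, 4 cuts → 5 fragments:
  1–69 → 69 bp
  70–86 → 17 bp
  87–129 → 43 bp
  130–142 → 13 bp
  143–161 → 19 bp
Sorted largest to smallest: 69, 43, 19, 17, 13 bp.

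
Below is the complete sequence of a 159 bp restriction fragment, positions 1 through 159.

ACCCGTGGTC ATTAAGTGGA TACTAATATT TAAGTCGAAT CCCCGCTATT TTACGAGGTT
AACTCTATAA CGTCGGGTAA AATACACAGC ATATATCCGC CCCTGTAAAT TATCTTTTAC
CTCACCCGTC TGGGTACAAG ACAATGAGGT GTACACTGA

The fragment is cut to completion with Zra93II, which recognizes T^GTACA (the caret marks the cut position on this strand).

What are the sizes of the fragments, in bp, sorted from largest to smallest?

The Zra93II site (TGTACA) starts at position 150.
Zra93II cuts after the first base of each site, so after position 150.
Linear molecule, 1 cut → 2 fragments:
  1–150 → 150 bp
  151–159 → 9 bp
Sorted largest to smallest: 150, 9 bp.

150, 9 bp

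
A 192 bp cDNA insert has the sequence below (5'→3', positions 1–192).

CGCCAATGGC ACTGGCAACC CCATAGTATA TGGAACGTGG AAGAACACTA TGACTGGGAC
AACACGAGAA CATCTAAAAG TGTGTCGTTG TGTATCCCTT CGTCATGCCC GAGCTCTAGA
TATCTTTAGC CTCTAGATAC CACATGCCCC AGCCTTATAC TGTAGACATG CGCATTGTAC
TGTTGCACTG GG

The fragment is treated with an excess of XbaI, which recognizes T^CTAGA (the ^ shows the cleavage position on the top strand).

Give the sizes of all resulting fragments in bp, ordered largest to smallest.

115, 60, 17 bp

XbaI sites (TCTAGA) start at positions 115, 132.
XbaI cuts after the first base of each site, so after positions 115, 132.
Linear molecule, 2 cuts → 3 fragments:
  1–115 → 115 bp
  116–132 → 17 bp
  133–192 → 60 bp
Sorted largest to smallest: 115, 60, 17 bp.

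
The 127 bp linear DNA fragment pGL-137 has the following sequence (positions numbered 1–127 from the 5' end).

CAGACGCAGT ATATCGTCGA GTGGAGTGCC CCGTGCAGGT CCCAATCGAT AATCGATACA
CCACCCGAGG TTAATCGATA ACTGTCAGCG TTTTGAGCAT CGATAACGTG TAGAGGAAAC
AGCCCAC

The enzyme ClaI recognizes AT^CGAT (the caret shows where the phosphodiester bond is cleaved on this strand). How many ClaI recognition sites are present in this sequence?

4

ATCGAT occurs starting at positions 45, 52, 74, 99.
ClaI cuts at 4 sites.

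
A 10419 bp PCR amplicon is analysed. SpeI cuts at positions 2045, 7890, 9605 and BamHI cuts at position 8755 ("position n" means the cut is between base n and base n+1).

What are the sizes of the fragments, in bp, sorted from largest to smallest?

Combined cut positions (sorted): 2045, 7890, 8755, 9605.
Linear molecule, 4 cuts → 5 fragments:
  2045 − 0 = 2045 bp
  7890 − 2045 = 5845 bp
  8755 − 7890 = 865 bp
  9605 − 8755 = 850 bp
  10419 − 9605 = 814 bp
Sorted largest to smallest: 5845, 2045, 865, 850, 814 bp.

5845, 2045, 865, 850, 814 bp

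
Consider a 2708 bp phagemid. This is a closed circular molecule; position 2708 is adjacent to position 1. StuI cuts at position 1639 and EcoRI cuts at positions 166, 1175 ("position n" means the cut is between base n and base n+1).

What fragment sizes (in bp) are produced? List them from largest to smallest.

1235, 1009, 464 bp

Combined cut positions (sorted): 166, 1175, 1639.
Circular molecule, 3 cuts → 3 fragments:
  1175 − 166 = 1009 bp
  1639 − 1175 = 464 bp
  wrap: 2708 − 1639 + 166 = 1235 bp
Sorted largest to smallest: 1235, 1009, 464 bp.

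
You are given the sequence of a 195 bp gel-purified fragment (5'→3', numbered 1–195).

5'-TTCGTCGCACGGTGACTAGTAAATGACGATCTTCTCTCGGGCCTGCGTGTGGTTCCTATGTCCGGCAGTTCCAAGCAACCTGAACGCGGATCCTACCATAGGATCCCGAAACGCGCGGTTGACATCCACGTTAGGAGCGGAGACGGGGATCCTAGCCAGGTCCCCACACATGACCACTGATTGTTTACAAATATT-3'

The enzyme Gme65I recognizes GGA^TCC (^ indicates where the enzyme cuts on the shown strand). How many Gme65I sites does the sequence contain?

GGATCC occurs starting at positions 88, 101, 147.
Gme65I cuts at 3 sites.

3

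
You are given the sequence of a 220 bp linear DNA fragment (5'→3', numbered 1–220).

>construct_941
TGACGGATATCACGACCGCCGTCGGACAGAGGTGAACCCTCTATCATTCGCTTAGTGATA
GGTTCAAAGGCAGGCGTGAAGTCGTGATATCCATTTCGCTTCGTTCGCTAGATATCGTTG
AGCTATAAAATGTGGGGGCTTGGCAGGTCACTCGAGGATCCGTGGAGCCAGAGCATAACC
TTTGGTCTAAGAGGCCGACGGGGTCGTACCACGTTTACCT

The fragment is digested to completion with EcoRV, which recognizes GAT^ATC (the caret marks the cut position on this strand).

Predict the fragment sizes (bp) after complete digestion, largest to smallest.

EcoRV sites (GATATC) start at positions 6, 86, 111.
EcoRV cuts after base 3 of each site, so after positions 8, 88, 113.
Linear molecule, 3 cuts → 4 fragments:
  1–8 → 8 bp
  9–88 → 80 bp
  89–113 → 25 bp
  114–220 → 107 bp
Sorted largest to smallest: 107, 80, 25, 8 bp.

107, 80, 25, 8 bp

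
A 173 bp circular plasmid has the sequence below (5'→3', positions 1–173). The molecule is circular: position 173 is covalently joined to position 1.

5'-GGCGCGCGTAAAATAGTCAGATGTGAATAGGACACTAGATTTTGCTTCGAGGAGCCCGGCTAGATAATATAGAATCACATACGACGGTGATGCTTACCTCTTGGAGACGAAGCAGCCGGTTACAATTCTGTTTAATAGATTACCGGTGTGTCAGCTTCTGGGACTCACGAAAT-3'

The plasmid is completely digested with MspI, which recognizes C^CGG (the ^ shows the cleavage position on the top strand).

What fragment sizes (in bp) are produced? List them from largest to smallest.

MspI sites (CCGG) start at positions 56, 116, 143.
MspI cuts after the first base of each site, so after positions 56, 116, 143.
Circular molecule, 3 cuts → 3 fragments:
  57–116 → 60 bp
  117–143 → 27 bp
  144–173 then 1–56 → 30 + 56 = 86 bp
Sorted largest to smallest: 86, 60, 27 bp.

86, 60, 27 bp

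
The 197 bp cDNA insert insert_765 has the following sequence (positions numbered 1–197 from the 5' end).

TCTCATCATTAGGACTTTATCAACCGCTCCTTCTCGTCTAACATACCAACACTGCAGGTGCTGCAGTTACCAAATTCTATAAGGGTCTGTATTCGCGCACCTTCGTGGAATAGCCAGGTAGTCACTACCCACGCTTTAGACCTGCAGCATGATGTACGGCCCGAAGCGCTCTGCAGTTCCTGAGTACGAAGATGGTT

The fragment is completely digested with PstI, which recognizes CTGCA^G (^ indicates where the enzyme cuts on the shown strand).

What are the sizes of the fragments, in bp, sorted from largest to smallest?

PstI sites (CTGCAG) start at positions 52, 61, 142, 171.
PstI cuts after base 5 of each site (before the last base), so after positions 56, 65, 146, 175.
Linear molecule, 4 cuts → 5 fragments:
  1–56 → 56 bp
  57–65 → 9 bp
  66–146 → 81 bp
  147–175 → 29 bp
  176–197 → 22 bp
Sorted largest to smallest: 81, 56, 29, 22, 9 bp.

81, 56, 29, 22, 9 bp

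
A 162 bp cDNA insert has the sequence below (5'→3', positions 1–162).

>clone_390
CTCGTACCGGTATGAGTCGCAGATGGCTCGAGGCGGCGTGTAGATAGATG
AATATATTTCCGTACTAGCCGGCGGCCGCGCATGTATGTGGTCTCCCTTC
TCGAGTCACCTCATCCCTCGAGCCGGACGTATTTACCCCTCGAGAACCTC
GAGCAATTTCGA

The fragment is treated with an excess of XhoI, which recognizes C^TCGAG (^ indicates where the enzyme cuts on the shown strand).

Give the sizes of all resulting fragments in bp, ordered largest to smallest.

73, 27, 22, 17, 14, 9 bp

XhoI sites (CTCGAG) start at positions 27, 100, 117, 139, 148.
XhoI cuts after the first base of each site, so after positions 27, 100, 117, 139, 148.
Linear molecule, 5 cuts → 6 fragments:
  1–27 → 27 bp
  28–100 → 73 bp
  101–117 → 17 bp
  118–139 → 22 bp
  140–148 → 9 bp
  149–162 → 14 bp
Sorted largest to smallest: 73, 27, 22, 17, 14, 9 bp.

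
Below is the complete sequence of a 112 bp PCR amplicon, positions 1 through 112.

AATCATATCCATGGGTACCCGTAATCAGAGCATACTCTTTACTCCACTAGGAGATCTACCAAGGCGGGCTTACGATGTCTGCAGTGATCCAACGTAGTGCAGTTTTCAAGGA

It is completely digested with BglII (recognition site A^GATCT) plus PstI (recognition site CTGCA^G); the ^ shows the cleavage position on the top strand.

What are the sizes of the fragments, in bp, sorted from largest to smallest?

The BglII site (AGATCT) starts at position 52.
BglII cuts after the first base of each site, so after position 52.
The PstI site (CTGCAG) starts at position 79.
PstI cuts after base 5 of each site (before the last base), so after position 83.
Combined cut positions: 52, 83.
Linear molecule, 2 cuts → 3 fragments:
  1–52 → 52 bp
  53–83 → 31 bp
  84–112 → 29 bp
Sorted largest to smallest: 52, 31, 29 bp.

52, 31, 29 bp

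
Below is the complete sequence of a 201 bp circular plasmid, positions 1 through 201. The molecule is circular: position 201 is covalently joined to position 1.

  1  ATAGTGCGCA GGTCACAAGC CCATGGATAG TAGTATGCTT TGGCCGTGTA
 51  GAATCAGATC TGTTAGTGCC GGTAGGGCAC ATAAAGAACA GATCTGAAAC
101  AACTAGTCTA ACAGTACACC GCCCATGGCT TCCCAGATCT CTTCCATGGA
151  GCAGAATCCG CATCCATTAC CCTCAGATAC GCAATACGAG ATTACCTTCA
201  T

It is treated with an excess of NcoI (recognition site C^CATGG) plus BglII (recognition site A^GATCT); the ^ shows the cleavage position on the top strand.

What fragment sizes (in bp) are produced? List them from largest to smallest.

78, 35, 34, 33, 12, 9 bp

NcoI sites (CCATGG) start at positions 21, 123, 144.
NcoI cuts after the first base of each site, so after positions 21, 123, 144.
BglII sites (AGATCT) start at positions 56, 90, 135.
BglII cuts after the first base of each site, so after positions 56, 90, 135.
Combined cut positions: 21, 56, 90, 123, 135, 144.
Circular molecule, 6 cuts → 6 fragments:
  22–56 → 35 bp
  57–90 → 34 bp
  91–123 → 33 bp
  124–135 → 12 bp
  136–144 → 9 bp
  145–201 then 1–21 → 57 + 21 = 78 bp
Sorted largest to smallest: 78, 35, 34, 33, 12, 9 bp.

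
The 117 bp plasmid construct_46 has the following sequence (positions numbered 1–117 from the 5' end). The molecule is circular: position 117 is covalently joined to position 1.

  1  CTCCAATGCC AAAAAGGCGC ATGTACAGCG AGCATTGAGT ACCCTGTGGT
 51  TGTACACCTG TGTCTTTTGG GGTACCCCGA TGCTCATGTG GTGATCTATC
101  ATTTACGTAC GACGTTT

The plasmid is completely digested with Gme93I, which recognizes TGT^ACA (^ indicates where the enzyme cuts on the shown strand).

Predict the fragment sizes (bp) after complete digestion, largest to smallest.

88, 29 bp

Gme93I sites (TGTACA) start at positions 22, 51.
Gme93I cuts after base 3 of each site, so after positions 24, 53.
Circular molecule, 2 cuts → 2 fragments:
  25–53 → 29 bp
  54–117 then 1–24 → 64 + 24 = 88 bp
Sorted largest to smallest: 88, 29 bp.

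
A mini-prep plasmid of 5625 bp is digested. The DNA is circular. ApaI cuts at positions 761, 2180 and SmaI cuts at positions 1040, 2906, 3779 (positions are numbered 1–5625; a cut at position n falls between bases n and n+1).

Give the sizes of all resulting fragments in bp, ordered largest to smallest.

Combined cut positions (sorted): 761, 1040, 2180, 2906, 3779.
Circular molecule, 5 cuts → 5 fragments:
  1040 − 761 = 279 bp
  2180 − 1040 = 1140 bp
  2906 − 2180 = 726 bp
  3779 − 2906 = 873 bp
  wrap: 5625 − 3779 + 761 = 2607 bp
Sorted largest to smallest: 2607, 1140, 873, 726, 279 bp.

2607, 1140, 873, 726, 279 bp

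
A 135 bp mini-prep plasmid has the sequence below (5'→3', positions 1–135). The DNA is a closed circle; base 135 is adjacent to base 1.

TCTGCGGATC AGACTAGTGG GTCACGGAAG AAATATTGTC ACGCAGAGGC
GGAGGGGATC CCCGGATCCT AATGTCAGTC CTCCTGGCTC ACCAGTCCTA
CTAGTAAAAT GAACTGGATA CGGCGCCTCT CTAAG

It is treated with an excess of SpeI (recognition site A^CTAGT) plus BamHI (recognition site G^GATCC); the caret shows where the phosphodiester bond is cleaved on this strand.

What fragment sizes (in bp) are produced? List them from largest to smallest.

SpeI sites (ACTAGT) start at positions 13, 100.
SpeI cuts after the first base of each site, so after positions 13, 100.
BamHI sites (GGATCC) start at positions 56, 64.
BamHI cuts after the first base of each site, so after positions 56, 64.
Combined cut positions: 13, 56, 64, 100.
Circular molecule, 4 cuts → 4 fragments:
  14–56 → 43 bp
  57–64 → 8 bp
  65–100 → 36 bp
  101–135 then 1–13 → 35 + 13 = 48 bp
Sorted largest to smallest: 48, 43, 36, 8 bp.

48, 43, 36, 8 bp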